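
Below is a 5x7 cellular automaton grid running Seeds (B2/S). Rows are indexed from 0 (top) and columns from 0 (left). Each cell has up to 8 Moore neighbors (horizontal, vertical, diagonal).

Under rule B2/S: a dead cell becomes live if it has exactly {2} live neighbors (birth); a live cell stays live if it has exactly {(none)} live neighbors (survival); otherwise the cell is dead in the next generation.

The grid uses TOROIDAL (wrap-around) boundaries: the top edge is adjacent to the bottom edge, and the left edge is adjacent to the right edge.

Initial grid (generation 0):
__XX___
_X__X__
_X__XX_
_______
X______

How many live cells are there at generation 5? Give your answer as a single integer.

Answer: 10

Derivation:
Simulating step by step:
Generation 0 (given above): 8 live cells
Generation 1: 14 live cells
X___X__
X______
X_XX___
XX__XXX
_XXX___
Generation 2: 3 live cells
______X
__X_X__
_______
_______
_______
Generation 3: 5 live cells
___X_X_
___X_X_
___X___
_______
_______
Generation 4: 5 live cells
__X___X
______X
__X____
_______
____X__
Generation 5: 10 live cells
X__X___
XXXX_X_
_______
___X___
___X_X_
Population at generation 5: 10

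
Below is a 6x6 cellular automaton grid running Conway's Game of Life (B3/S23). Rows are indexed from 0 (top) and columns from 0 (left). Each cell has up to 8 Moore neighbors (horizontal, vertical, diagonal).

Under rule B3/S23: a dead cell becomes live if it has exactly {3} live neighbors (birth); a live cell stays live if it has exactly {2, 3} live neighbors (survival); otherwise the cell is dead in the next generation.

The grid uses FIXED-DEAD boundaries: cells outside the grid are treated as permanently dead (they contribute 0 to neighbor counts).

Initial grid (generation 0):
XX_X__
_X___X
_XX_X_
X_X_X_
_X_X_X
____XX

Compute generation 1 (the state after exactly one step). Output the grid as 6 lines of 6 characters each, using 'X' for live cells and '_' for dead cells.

Simulating step by step:
Generation 0 (given above): 16 live cells
Generation 1: 18 live cells
(generation 1 grid is the final answer)

Answer: XXX___
___XX_
X_X_XX
X___XX
_XXX_X
____XX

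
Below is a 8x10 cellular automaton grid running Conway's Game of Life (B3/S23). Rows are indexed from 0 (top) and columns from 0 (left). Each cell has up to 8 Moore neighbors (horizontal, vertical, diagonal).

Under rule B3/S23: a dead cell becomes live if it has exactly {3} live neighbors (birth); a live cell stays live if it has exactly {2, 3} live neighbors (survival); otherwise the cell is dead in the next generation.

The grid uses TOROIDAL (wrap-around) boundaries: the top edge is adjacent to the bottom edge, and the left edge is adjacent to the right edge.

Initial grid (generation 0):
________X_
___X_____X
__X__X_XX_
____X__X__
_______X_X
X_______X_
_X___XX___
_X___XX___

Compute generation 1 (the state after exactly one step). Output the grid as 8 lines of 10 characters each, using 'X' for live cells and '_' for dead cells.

Simulating step by step:
Generation 0 (given above): 19 live cells
Generation 1: 23 live cells
(generation 1 grid is the final answer)

Answer: __________
_______X_X
___XX_XXX_
_______X__
_______X_X
X_____XXXX
XX___XXX__
_____XXX__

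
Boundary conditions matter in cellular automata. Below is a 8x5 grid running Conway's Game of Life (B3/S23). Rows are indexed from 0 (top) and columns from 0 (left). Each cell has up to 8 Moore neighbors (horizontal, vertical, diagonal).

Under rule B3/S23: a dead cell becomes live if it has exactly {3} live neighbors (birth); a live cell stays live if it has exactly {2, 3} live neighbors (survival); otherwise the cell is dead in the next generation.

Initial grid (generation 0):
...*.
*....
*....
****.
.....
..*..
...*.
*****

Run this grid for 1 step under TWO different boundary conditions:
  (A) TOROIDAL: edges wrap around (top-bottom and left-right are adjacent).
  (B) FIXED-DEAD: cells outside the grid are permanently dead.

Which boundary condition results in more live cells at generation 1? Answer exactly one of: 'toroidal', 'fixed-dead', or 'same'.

Under TOROIDAL boundary, generation 1:
...*.
....*
*.*..
***.*
...*.
.....
*....
**...
Population = 12

Under FIXED-DEAD boundary, generation 1:
.....
.....
*.*..
***..
...*.
.....
....*
.****
Population = 11

Comparison: toroidal=12, fixed-dead=11 -> toroidal

Answer: toroidal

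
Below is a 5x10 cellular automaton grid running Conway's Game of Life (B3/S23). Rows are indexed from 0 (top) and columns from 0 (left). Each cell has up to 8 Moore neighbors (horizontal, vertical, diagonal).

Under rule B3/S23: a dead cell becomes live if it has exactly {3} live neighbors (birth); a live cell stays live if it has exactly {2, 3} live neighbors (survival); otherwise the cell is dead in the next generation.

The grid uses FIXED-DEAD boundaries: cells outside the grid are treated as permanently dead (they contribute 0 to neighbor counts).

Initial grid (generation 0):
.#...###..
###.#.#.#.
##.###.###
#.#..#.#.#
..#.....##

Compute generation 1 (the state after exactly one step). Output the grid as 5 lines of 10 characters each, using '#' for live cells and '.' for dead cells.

Simulating step by step:
Generation 0 (given above): 26 live cells
Generation 1: 15 live cells
(generation 1 grid is the final answer)

Answer: ###..###..
.........#
.........#
#.#..#.#..
.#......##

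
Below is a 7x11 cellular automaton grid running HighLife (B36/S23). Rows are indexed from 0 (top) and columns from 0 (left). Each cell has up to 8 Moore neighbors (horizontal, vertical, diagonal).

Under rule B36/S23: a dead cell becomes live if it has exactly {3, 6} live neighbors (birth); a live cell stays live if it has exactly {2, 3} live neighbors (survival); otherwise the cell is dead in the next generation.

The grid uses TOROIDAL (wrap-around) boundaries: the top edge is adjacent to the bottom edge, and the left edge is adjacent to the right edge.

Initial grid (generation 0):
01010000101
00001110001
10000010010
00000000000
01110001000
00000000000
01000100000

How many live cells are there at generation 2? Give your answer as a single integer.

Simulating step by step:
Generation 0 (given above): 17 live cells
Generation 1: 16 live cells
00100010010
00001111001
00000010001
01100000000
00100000000
01000000000
10100000000
Generation 2: 17 live cells
01010011001
00000001011
10000011000
01100000000
00100000000
01100000000
00100000000
Population at generation 2: 17

Answer: 17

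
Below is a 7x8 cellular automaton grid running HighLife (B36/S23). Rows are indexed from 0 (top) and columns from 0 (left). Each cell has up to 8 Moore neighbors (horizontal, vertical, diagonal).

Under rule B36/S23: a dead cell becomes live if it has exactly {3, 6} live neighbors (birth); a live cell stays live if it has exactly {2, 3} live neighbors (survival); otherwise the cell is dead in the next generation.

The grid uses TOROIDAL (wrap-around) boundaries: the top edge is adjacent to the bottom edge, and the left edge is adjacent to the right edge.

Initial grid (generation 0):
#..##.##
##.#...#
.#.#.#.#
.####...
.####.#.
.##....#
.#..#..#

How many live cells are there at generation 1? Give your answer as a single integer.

Simulating step by step:
Generation 0 (given above): 28 live cells
Generation 1: 21 live cells
...####.
.#.#.#..
#.....##
......#.
....##..
....####
##..##..
Population at generation 1: 21

Answer: 21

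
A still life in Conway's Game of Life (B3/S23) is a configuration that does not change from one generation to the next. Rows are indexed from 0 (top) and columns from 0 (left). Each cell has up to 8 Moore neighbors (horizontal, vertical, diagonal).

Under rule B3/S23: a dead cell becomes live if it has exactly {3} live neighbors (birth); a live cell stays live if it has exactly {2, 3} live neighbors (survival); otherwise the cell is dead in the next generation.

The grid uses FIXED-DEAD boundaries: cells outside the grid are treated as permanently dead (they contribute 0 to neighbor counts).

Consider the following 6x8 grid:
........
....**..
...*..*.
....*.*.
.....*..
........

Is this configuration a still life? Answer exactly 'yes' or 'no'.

Compute generation 1 and compare to generation 0 (given above):
Generation 1:
........
....**..
...*..*.
....*.*.
.....*..
........
The grids are IDENTICAL -> still life.

Answer: yes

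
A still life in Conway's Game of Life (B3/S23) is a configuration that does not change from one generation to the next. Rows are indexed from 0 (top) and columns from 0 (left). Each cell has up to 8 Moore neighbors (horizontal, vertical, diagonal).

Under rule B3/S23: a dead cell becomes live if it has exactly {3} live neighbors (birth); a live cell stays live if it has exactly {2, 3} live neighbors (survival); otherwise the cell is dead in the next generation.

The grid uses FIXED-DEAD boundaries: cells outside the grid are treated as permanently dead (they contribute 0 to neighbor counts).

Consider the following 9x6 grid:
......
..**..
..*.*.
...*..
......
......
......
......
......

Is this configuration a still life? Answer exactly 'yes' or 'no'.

Compute generation 1 and compare to generation 0 (given above):
Generation 1:
......
..**..
..*.*.
...*..
......
......
......
......
......
The grids are IDENTICAL -> still life.

Answer: yes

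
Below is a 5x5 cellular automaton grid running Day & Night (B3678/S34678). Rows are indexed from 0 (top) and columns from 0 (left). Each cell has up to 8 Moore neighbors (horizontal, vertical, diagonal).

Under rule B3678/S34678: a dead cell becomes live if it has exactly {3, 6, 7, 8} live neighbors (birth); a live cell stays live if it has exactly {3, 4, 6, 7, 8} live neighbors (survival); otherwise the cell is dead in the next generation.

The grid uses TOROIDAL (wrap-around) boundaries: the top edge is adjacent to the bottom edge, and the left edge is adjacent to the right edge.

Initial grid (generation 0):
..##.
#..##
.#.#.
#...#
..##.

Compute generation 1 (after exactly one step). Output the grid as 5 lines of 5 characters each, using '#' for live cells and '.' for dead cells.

Answer: .##..
.#.##
..###
.#..#
.###.

Derivation:
Simulating step by step:
Generation 0 (given above): 11 live cells
Generation 1: 13 live cells
(generation 1 grid is the final answer)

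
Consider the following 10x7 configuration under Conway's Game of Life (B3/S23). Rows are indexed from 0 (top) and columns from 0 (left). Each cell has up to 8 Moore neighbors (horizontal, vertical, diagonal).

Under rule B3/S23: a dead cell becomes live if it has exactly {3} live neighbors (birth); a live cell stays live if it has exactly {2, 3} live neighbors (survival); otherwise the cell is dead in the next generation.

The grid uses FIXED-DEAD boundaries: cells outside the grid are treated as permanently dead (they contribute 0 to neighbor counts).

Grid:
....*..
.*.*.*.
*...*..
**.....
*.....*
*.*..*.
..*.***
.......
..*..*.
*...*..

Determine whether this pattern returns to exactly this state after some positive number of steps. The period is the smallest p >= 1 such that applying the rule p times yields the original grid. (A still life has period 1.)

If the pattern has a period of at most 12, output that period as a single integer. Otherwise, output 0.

Answer: 0

Derivation:
Simulating and comparing each generation to the original:
Gen 0 (original, given above): 21 live cells
Gen 1: 19 live cells, differs from original
Gen 2: 16 live cells, differs from original
Gen 3: 15 live cells, differs from original
Gen 4: 9 live cells, differs from original
Gen 5: 6 live cells, differs from original
Gen 6: 3 live cells, differs from original
Gen 7: 3 live cells, differs from original
Gen 8: 3 live cells, differs from original
Gen 9: 3 live cells, differs from original
Gen 10: 3 live cells, differs from original
Gen 11: 3 live cells, differs from original
Gen 12: 3 live cells, differs from original
No period found within 12 steps.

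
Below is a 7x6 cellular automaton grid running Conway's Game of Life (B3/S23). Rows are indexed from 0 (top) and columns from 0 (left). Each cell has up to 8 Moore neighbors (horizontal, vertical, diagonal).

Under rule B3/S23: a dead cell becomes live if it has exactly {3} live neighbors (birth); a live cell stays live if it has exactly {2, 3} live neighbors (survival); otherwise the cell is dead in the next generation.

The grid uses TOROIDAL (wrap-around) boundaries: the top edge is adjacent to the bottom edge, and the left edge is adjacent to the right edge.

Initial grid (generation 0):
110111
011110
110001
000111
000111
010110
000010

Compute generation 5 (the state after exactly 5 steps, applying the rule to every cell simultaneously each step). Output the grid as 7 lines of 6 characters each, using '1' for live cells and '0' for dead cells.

Simulating step by step:
Generation 0 (given above): 22 live cells
Generation 1: 8 live cells
110000
000000
010000
001100
100000
001000
010000
Generation 2: 14 live cells
110000
110000
001000
011000
011100
010000
111000
Generation 3: 9 live cells
000001
101000
101000
000000
100100
000100
001000
Generation 4: 6 live cells
010000
100001
000000
010000
000000
001100
000000
Generation 5: 5 live cells
(generation 5 grid is the final answer)

Answer: 100000
100000
100000
000000
001000
000000
001000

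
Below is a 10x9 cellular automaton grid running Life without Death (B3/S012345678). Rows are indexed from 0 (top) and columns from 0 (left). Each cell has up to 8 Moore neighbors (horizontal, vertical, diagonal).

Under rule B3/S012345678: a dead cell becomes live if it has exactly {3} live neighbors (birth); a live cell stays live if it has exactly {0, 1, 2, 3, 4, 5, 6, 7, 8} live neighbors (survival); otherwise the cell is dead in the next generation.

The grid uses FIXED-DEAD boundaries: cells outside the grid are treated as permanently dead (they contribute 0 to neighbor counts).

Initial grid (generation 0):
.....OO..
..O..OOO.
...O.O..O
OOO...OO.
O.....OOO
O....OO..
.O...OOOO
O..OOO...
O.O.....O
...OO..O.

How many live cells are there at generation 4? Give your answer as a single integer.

Simulating step by step:
Generation 0 (given above): 36 live cells
Generation 1: 45 live cells
.....OOO.
..O..OOO.
...OOO..O
OOO..OOO.
O.....OOO
OO...OO..
OO...OOOO
O.OOOO..O
OOO..O..O
...OO..O.
Generation 2: 54 live cells
.....OOO.
..OO.OOOO
...OOO..O
OOOO.OOO.
O.O...OOO
OO...OO..
OO.O.OOOO
O.OOOO..O
OOO..OOOO
.OOOO..O.
Generation 3: 62 live cells
....OOOOO
..OO.OOOO
...OOO..O
OOOO.OOO.
O.OOO.OOO
OO..OOO..
OO.O.OOOO
O.OOOO..O
OOO..OOOO
OOOOOO.OO
Generation 4: 63 live cells
...OOOOOO
..OO.OOOO
...OOO..O
OOOO.OOO.
O.OOO.OOO
OO..OOO..
OO.O.OOOO
O.OOOO..O
OOO..OOOO
OOOOOO.OO
Population at generation 4: 63

Answer: 63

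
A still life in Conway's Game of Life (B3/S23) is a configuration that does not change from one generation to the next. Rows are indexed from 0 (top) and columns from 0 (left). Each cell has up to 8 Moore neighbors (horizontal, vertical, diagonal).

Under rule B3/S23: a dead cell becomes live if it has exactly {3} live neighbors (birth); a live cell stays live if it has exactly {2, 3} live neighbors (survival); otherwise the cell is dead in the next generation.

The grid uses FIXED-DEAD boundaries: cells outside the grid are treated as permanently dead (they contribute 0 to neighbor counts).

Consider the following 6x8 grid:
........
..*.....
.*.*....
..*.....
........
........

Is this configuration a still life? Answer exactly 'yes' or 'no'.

Answer: yes

Derivation:
Compute generation 1 and compare to generation 0 (given above):
Generation 1:
........
..*.....
.*.*....
..*.....
........
........
The grids are IDENTICAL -> still life.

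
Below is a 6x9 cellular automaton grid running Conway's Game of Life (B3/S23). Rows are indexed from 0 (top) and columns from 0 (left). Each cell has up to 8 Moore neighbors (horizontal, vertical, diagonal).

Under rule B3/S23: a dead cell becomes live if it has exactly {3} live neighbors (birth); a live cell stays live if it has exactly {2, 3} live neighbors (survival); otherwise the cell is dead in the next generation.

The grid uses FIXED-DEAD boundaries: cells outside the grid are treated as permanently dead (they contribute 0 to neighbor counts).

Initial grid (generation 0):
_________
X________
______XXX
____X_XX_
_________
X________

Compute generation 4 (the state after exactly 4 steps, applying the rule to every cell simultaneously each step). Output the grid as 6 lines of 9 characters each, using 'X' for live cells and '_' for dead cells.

Simulating step by step:
Generation 0 (given above): 8 live cells
Generation 1: 7 live cells
_________
_______X_
_____XX_X
_____XX_X
_________
_________
Generation 2: 6 live cells
_________
______XX_
_____X__X
_____XX__
_________
_________
Generation 3: 5 live cells
_________
______XX_
_____X___
_____XX__
_________
_________
Generation 4: 5 live cells
(generation 4 grid is the final answer)

Answer: _________
______X__
_____X_X_
_____XX__
_________
_________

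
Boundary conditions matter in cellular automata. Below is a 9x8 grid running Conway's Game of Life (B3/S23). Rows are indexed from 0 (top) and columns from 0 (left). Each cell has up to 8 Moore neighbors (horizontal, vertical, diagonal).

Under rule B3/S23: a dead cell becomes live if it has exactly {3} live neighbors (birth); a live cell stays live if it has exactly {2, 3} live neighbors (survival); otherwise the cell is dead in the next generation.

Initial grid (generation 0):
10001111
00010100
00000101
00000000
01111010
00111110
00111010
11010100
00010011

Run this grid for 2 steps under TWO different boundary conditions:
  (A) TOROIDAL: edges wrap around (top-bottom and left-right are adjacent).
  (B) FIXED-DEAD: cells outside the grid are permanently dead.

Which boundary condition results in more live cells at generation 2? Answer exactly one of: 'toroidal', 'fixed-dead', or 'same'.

Answer: same

Derivation:
Under TOROIDAL boundary, generation 2:
10010000
00000001
00001011
00111011
00111000
10000100
00000100
11000011
00011000
Population = 23

Under FIXED-DEAD boundary, generation 2:
00000110
00001001
00001011
00111011
00111000
00000111
00000100
00000101
00000110
Population = 23

Comparison: toroidal=23, fixed-dead=23 -> same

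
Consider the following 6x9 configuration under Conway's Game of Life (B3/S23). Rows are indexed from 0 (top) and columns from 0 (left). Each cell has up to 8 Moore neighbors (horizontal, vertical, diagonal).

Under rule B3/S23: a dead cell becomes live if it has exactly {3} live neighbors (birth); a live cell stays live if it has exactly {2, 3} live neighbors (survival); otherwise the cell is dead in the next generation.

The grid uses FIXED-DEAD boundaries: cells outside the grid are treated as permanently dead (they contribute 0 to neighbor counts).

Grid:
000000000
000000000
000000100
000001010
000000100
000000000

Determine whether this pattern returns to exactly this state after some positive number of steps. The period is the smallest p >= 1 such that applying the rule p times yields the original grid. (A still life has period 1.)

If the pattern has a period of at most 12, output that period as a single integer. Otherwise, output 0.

Answer: 1

Derivation:
Simulating and comparing each generation to the original:
Gen 0 (original, given above): 4 live cells
Gen 1: 4 live cells, MATCHES original -> period = 1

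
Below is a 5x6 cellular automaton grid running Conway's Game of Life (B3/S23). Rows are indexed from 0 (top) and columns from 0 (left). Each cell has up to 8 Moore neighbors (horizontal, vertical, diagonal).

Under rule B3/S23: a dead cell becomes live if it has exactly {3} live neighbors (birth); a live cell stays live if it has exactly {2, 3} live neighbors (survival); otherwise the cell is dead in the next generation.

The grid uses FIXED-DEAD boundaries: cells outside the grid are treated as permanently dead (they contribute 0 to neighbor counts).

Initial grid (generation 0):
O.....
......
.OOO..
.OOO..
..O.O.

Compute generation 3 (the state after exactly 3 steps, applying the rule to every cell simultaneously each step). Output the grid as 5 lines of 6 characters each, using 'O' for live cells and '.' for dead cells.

Simulating step by step:
Generation 0 (given above): 9 live cells
Generation 1: 7 live cells
......
.OO...
.O.O..
....O.
.OO...
Generation 2: 6 live cells
......
.OO...
.O.O..
.O.O..
......
Generation 3: 5 live cells
(generation 3 grid is the final answer)

Answer: ......
.OO...
OO.O..
......
......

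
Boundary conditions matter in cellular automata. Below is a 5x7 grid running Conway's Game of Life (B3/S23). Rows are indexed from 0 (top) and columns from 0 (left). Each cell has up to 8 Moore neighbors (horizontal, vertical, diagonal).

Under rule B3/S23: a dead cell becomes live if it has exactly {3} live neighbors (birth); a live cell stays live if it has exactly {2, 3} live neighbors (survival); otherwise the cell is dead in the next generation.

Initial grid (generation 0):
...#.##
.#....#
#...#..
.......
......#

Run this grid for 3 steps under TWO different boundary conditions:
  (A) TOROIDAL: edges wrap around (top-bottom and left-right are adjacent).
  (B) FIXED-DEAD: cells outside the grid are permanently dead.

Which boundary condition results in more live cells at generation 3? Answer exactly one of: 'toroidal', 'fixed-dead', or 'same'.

Answer: toroidal

Derivation:
Under TOROIDAL boundary, generation 3:
#......
#.....#
#.....#
.....##
#....##
Population = 10

Under FIXED-DEAD boundary, generation 3:
.....##
.....##
.......
.......
.......
Population = 4

Comparison: toroidal=10, fixed-dead=4 -> toroidal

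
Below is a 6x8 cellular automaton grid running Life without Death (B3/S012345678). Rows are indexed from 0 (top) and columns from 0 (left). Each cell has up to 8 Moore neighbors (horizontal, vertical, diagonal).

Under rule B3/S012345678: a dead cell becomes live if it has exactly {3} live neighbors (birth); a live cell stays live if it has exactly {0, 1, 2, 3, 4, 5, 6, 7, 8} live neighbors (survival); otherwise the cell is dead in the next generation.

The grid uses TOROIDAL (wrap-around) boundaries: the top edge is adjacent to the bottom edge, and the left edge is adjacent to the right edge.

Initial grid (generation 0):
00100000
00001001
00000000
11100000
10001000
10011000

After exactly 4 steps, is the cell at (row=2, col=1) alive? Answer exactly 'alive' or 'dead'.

Answer: alive

Derivation:
Simulating step by step:
Generation 0 (given above): 11 live cells
Generation 1: 17 live cells
00101000
00001001
11000000
11100000
10101001
11011000
Generation 2: 28 live cells
11101100
11011001
11100001
11110000
10101001
11011101
Generation 3: 33 live cells
11101100
11011111
11101001
11110000
10101111
11011101
Generation 4: 33 live cells
11101100
11011111
11101001
11110000
10101111
11011101

Cell (2,1) at generation 4: 1 -> alive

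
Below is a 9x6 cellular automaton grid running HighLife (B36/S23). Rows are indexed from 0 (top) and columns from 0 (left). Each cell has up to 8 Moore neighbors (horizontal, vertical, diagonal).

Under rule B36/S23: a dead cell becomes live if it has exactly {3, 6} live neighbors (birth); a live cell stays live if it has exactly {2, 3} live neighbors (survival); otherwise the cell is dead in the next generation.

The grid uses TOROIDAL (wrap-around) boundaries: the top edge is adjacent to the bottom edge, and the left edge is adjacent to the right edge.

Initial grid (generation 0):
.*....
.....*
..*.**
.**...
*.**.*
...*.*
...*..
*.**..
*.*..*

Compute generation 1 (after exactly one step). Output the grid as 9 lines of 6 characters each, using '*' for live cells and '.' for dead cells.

Answer: .*...*
*...**
******
......
*..*.*
*..*.*
...*..
*.****
*.**.*

Derivation:
Simulating step by step:
Generation 0 (given above): 20 live cells
Generation 1: 27 live cells
(generation 1 grid is the final answer)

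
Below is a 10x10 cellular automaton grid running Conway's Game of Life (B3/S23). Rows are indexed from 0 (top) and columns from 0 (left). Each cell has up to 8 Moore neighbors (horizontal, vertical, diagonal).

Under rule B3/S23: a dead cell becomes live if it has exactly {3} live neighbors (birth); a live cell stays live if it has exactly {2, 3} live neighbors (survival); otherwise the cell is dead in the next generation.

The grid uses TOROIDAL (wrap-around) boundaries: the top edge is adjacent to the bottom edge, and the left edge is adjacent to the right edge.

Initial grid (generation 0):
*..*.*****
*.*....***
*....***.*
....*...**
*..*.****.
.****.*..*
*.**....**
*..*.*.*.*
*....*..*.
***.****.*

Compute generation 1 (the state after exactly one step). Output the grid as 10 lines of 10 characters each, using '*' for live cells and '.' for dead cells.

Answer: ...*......
....*.....
.*...**...
....*.....
**....*...
......*...
.....***..
..**..**..
..**......
..**......

Derivation:
Simulating step by step:
Generation 0 (given above): 53 live cells
Generation 1: 21 live cells
(generation 1 grid is the final answer)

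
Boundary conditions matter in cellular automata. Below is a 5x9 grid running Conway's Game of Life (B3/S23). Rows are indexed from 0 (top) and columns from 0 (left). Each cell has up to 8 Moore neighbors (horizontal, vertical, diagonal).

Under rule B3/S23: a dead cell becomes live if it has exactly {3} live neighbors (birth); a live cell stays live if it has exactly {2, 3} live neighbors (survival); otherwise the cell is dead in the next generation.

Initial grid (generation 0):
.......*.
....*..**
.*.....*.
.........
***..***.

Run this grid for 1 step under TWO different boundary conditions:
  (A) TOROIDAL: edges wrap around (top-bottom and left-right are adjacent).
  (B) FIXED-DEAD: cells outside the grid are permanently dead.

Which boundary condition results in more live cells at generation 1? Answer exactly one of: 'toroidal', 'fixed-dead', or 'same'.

Under TOROIDAL boundary, generation 1:
**...*...
......***
.......**
*.*....**
.*....***
Population = 16

Under FIXED-DEAD boundary, generation 1:
.......**
......***
.......**
*.*....*.
.*....*..
Population = 12

Comparison: toroidal=16, fixed-dead=12 -> toroidal

Answer: toroidal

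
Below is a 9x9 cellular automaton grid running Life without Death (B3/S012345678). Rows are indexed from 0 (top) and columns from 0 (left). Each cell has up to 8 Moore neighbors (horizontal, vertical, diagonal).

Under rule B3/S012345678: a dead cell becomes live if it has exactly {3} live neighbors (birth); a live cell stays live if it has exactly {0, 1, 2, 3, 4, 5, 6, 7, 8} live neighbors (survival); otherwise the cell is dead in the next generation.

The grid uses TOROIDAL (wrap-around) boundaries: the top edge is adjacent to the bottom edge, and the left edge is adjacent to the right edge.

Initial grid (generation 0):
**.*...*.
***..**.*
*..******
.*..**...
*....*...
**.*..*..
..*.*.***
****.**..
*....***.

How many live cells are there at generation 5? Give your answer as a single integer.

Answer: 51

Derivation:
Simulating step by step:
Generation 0 (given above): 41 live cells
Generation 1: 49 live cells
**.**..*.
***..**.*
*..******
.*.***.*.
*.*..**..
*****.*..
..*.*.***
****.**..
*..*.***.
Generation 2: 51 live cells
**.**..*.
***..**.*
*..******
.*.***.*.
*.*..****
*****.*..
..*.*.***
****.**..
*..*.***.
Generation 3: 51 live cells
**.**..*.
***..**.*
*..******
.*.***.*.
*.*..****
*****.*..
..*.*.***
****.**..
*..*.***.
Generation 4: 51 live cells
**.**..*.
***..**.*
*..******
.*.***.*.
*.*..****
*****.*..
..*.*.***
****.**..
*..*.***.
Generation 5: 51 live cells
**.**..*.
***..**.*
*..******
.*.***.*.
*.*..****
*****.*..
..*.*.***
****.**..
*..*.***.
Population at generation 5: 51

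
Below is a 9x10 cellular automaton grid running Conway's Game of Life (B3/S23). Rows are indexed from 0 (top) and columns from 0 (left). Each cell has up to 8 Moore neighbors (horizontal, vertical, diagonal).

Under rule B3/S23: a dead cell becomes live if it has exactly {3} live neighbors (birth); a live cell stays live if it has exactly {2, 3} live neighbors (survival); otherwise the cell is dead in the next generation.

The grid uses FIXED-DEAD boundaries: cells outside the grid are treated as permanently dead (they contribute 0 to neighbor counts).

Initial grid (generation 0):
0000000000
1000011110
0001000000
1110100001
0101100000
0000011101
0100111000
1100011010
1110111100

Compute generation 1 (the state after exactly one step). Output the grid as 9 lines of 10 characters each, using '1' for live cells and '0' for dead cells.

Simulating step by step:
Generation 0 (given above): 34 live cells
Generation 1: 33 live cells
(generation 1 grid is the final answer)

Answer: 0000001100
0000001100
1011111110
1100100000
1101101010
0011000100
1100100010
0001000000
1010100100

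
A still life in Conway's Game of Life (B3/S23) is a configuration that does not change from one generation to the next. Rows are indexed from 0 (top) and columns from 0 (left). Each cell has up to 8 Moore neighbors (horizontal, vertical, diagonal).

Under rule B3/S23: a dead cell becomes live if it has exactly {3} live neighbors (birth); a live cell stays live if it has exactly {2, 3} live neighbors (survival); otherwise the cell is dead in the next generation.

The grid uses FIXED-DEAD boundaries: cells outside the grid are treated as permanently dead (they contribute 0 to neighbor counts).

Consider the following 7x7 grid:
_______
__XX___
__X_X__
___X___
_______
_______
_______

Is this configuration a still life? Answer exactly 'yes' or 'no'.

Compute generation 1 and compare to generation 0 (given above):
Generation 1:
_______
__XX___
__X_X__
___X___
_______
_______
_______
The grids are IDENTICAL -> still life.

Answer: yes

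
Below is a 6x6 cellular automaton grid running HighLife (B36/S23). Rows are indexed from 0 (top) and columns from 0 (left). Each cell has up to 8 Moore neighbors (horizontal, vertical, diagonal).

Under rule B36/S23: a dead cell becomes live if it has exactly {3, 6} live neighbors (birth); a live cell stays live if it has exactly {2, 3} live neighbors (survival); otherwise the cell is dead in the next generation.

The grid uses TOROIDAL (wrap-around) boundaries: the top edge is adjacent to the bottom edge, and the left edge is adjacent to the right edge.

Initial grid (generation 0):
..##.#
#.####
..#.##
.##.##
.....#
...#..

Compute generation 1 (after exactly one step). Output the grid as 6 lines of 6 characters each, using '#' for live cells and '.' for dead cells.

Simulating step by step:
Generation 0 (given above): 17 live cells
Generation 1: 13 live cells
(generation 1 grid is the final answer)

Answer: ##..##
#.....
......
.##...
#.##.#
..##..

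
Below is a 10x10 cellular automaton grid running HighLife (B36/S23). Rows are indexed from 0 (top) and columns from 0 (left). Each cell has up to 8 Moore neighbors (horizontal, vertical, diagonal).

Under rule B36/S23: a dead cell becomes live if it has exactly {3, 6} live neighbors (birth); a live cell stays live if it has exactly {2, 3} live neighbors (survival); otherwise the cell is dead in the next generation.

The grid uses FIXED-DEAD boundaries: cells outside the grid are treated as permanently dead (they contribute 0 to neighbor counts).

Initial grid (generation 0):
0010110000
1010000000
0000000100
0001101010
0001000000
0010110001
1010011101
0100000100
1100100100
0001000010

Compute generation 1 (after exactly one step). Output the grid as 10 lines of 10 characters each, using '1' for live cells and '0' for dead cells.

Simulating step by step:
Generation 0 (given above): 29 live cells
Generation 1: 28 live cells
(generation 1 grid is the final answer)

Answer: 0101000000
0101000000
0001000100
0001100100
0010000000
0110110010
0011110100
0010010100
1110000110
0000000000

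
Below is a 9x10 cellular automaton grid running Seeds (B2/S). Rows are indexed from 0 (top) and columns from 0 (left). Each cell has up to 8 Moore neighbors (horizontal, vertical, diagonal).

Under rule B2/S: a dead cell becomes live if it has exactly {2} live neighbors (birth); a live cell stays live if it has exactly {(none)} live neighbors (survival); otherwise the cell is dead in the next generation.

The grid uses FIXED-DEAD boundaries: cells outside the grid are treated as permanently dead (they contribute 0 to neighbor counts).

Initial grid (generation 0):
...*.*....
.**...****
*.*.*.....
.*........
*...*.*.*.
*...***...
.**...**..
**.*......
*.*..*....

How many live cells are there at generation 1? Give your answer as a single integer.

Answer: 18

Derivation:
Simulating step by step:
Generation 0 (given above): 30 live cells
Generation 1: 18 live cells
.*..*....*
*.........
.....**..*
..*.*..*..
...*......
..*.....*.
..........
....**.*..
...**.....
Population at generation 1: 18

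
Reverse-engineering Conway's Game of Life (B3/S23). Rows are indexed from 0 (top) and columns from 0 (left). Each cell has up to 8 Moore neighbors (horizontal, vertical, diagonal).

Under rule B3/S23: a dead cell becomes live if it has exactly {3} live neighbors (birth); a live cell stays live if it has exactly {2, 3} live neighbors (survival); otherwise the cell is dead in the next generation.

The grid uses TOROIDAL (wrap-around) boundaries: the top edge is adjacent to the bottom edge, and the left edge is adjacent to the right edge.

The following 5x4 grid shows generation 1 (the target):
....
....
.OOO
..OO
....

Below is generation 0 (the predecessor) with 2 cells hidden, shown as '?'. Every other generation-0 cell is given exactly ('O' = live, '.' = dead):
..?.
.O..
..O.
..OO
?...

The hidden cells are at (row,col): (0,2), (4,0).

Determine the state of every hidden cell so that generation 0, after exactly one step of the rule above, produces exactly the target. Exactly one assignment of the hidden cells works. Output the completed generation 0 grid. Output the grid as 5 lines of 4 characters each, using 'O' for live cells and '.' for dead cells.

Answer: ....
.O..
..O.
..OO
....

Derivation:
Hidden generation-0 cells (in order): (0,2), (4,0).
A hidden cell only influences target cells in its own 3x3 neighborhood. Try each of the 2^2 = 4 assignments, step the completed generation 0 forward once under B3/S23, and compare with the target:
  (0,2)=. (4,0)=. -> step reproduces the target at every cell -> ACCEPT
  (0,2)=. (4,0)=O -> step gives (3,1)='O' but target has '.' -> reject
  (0,2)=O (4,0)=. -> step gives (1,1)='O' but target has '.' -> reject
  (0,2)=O (4,0)=O -> step gives (0,1)='O' but target has '.' -> reject
Unique solution: (0,2)=dead, (4,0)=dead.
Check: live-neighbor counts of every cell in the completed generation 0:
1110
1121
2333
1222
1122
Applying B3/S23 to generation 0 with these counts gives:
....
....
.OOO
..OO
....
which matches the target exactly.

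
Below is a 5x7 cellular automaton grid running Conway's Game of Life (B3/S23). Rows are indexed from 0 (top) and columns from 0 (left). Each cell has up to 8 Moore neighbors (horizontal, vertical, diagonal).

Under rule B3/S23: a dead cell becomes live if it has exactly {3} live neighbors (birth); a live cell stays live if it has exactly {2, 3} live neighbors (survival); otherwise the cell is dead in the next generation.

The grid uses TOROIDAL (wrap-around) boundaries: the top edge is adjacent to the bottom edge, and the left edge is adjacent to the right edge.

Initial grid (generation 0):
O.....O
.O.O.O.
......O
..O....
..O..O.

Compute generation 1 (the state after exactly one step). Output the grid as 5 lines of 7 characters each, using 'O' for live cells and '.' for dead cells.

Simulating step by step:
Generation 0 (given above): 9 live cells
Generation 1: 10 live cells
(generation 1 grid is the final answer)

Answer: OOO.OOO
.....O.
..O....
.......
.O....O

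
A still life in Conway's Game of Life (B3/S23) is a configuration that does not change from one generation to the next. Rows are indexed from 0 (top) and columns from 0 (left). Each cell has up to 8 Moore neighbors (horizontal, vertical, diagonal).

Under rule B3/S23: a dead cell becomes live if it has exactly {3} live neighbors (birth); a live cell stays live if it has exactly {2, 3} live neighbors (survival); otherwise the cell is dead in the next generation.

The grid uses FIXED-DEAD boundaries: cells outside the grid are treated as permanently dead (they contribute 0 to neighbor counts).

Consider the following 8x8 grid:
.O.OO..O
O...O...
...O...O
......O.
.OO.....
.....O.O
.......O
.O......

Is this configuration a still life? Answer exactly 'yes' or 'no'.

Answer: no

Derivation:
Compute generation 1 and compare to generation 0 (given above):
Generation 1:
...OO...
..O.O...
........
..O.....
......O.
......O.
......O.
........
Cell (0,1) differs: gen0=1 vs gen1=0 -> NOT a still life.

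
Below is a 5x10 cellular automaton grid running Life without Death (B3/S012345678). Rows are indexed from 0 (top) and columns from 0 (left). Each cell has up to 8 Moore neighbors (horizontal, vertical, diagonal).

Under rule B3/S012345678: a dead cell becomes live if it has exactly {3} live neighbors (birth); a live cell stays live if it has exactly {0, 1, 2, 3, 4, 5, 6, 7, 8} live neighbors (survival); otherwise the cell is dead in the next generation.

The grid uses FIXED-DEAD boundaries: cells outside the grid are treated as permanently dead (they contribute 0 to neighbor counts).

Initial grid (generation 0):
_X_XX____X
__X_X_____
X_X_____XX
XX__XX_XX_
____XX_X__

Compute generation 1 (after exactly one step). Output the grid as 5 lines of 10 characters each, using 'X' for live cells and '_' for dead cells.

Simulating step by step:
Generation 0 (given above): 19 live cells
Generation 1: 28 live cells
(generation 1 grid is the final answer)

Answer: _XXXX____X
__X_X___XX
X_X_XX_XXX
XX_XXX_XXX
____XX_XX_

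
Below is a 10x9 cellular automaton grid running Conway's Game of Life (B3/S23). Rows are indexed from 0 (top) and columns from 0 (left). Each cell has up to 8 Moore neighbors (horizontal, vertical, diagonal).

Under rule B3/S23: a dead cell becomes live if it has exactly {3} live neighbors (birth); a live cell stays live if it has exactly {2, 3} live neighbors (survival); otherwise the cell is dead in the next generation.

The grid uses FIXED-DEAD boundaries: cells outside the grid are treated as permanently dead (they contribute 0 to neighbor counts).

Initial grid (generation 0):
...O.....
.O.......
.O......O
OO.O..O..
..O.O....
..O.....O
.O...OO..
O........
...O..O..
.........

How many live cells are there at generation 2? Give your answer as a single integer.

Answer: 12

Derivation:
Simulating step by step:
Generation 0 (given above): 18 live cells
Generation 1: 13 live cells
.........
..O......
.O.......
OO.O.....
..O......
.OOO.O...
.O.......
.....OO..
.........
.........
Generation 2: 12 live cells
.........
.........
OO.......
OO.......
O...O....
.O.O.....
.O..OOO..
.........
.........
.........
Population at generation 2: 12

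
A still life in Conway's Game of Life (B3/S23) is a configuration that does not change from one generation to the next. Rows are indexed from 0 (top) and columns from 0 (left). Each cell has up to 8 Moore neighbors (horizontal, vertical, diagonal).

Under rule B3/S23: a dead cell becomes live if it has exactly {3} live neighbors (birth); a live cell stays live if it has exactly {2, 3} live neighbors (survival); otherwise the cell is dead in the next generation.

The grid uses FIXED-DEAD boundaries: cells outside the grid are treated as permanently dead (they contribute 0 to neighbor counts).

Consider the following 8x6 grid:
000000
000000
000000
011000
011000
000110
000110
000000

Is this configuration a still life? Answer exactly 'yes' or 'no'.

Answer: no

Derivation:
Compute generation 1 and compare to generation 0 (given above):
Generation 1:
000000
000000
000000
011000
010000
000010
000110
000000
Cell (4,2) differs: gen0=1 vs gen1=0 -> NOT a still life.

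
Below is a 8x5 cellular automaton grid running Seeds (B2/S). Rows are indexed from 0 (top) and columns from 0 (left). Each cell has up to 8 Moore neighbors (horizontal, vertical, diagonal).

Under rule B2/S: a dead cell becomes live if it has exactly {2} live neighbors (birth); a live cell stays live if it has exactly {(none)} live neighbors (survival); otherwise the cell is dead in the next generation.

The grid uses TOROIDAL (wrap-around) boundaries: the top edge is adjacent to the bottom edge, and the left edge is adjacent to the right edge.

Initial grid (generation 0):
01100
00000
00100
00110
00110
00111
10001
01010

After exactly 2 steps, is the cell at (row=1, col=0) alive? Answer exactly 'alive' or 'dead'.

Simulating step by step:
Generation 0 (given above): 14 live cells
Generation 1: 5 live cells
10010
00010
01000
00001
00000
00000
00000
00000
Generation 2: 9 live cells
00100
11000
10111
10000
00000
00000
00000
00001

Cell (1,0) at generation 2: 1 -> alive

Answer: alive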